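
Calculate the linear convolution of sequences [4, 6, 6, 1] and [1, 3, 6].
y[0] = 4×1 = 4; y[1] = 4×3 + 6×1 = 18; y[2] = 4×6 + 6×3 + 6×1 = 48; y[3] = 6×6 + 6×3 + 1×1 = 55; y[4] = 6×6 + 1×3 = 39; y[5] = 1×6 = 6

[4, 18, 48, 55, 39, 6]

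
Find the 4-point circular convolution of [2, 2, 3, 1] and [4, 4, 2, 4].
Use y[k] = Σ_j a[j]·b[(k-j) mod 4]. y[0] = 2×4 + 2×4 + 3×2 + 1×4 = 26; y[1] = 2×4 + 2×4 + 3×4 + 1×2 = 30; y[2] = 2×2 + 2×4 + 3×4 + 1×4 = 28; y[3] = 2×4 + 2×2 + 3×4 + 1×4 = 28. Result: [26, 30, 28, 28]

[26, 30, 28, 28]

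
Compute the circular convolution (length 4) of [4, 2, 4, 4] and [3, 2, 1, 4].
Use y[k] = Σ_j x[j]·h[(k-j) mod 4]. y[0] = 4×3 + 2×4 + 4×1 + 4×2 = 32; y[1] = 4×2 + 2×3 + 4×4 + 4×1 = 34; y[2] = 4×1 + 2×2 + 4×3 + 4×4 = 36; y[3] = 4×4 + 2×1 + 4×2 + 4×3 = 38. Result: [32, 34, 36, 38]

[32, 34, 36, 38]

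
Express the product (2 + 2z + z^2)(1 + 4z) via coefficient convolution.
Ascending coefficients: a = [2, 2, 1], b = [1, 4]. c[0] = 2×1 = 2; c[1] = 2×4 + 2×1 = 10; c[2] = 2×4 + 1×1 = 9; c[3] = 1×4 = 4. Result coefficients: [2, 10, 9, 4] → 2 + 10z + 9z^2 + 4z^3

2 + 10z + 9z^2 + 4z^3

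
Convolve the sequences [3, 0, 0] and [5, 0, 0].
y[0] = 3×5 = 15; y[1] = 3×0 + 0×5 = 0; y[2] = 3×0 + 0×0 + 0×5 = 0; y[3] = 0×0 + 0×0 = 0; y[4] = 0×0 = 0

[15, 0, 0, 0, 0]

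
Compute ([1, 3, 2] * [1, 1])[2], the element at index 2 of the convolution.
Use y[k] = Σ_i a[i]·b[k-i] at k=2. y[2] = 3×1 + 2×1 = 5

5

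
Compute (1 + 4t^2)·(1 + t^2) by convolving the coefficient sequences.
Ascending coefficients: a = [1, 0, 4], b = [1, 0, 1]. c[0] = 1×1 = 1; c[1] = 1×0 + 0×1 = 0; c[2] = 1×1 + 0×0 + 4×1 = 5; c[3] = 0×1 + 4×0 = 0; c[4] = 4×1 = 4. Result coefficients: [1, 0, 5, 0, 4] → 1 + 5t^2 + 4t^4

1 + 5t^2 + 4t^4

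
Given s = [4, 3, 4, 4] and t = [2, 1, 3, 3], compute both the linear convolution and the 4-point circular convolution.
Linear: y_lin[0] = 4×2 = 8; y_lin[1] = 4×1 + 3×2 = 10; y_lin[2] = 4×3 + 3×1 + 4×2 = 23; y_lin[3] = 4×3 + 3×3 + 4×1 + 4×2 = 33; y_lin[4] = 3×3 + 4×3 + 4×1 = 25; y_lin[5] = 4×3 + 4×3 = 24; y_lin[6] = 4×3 = 12 → [8, 10, 23, 33, 25, 24, 12]. Circular (length 4): y[0] = 4×2 + 3×3 + 4×3 + 4×1 = 33; y[1] = 4×1 + 3×2 + 4×3 + 4×3 = 34; y[2] = 4×3 + 3×1 + 4×2 + 4×3 = 35; y[3] = 4×3 + 3×3 + 4×1 + 4×2 = 33 → [33, 34, 35, 33]

Linear: [8, 10, 23, 33, 25, 24, 12], Circular: [33, 34, 35, 33]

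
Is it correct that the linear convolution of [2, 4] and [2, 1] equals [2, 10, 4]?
Recompute linear convolution of [2, 4] and [2, 1]: y[0] = 2×2 = 4; y[1] = 2×1 + 4×2 = 10; y[2] = 4×1 = 4 → [4, 10, 4]. Compare to given [2, 10, 4]: they differ at index 0: given 2, correct 4, so answer: No

No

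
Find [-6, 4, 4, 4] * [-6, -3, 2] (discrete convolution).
y[0] = -6×-6 = 36; y[1] = -6×-3 + 4×-6 = -6; y[2] = -6×2 + 4×-3 + 4×-6 = -48; y[3] = 4×2 + 4×-3 + 4×-6 = -28; y[4] = 4×2 + 4×-3 = -4; y[5] = 4×2 = 8

[36, -6, -48, -28, -4, 8]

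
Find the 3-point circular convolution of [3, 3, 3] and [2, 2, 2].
Use y[k] = Σ_j x[j]·h[(k-j) mod 3]. y[0] = 3×2 + 3×2 + 3×2 = 18; y[1] = 3×2 + 3×2 + 3×2 = 18; y[2] = 3×2 + 3×2 + 3×2 = 18. Result: [18, 18, 18]

[18, 18, 18]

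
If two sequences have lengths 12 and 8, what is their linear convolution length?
Linear/full convolution length: m + n - 1 = 12 + 8 - 1 = 19

19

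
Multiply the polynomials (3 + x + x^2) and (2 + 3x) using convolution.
Ascending coefficients: a = [3, 1, 1], b = [2, 3]. c[0] = 3×2 = 6; c[1] = 3×3 + 1×2 = 11; c[2] = 1×3 + 1×2 = 5; c[3] = 1×3 = 3. Result coefficients: [6, 11, 5, 3] → 6 + 11x + 5x^2 + 3x^3

6 + 11x + 5x^2 + 3x^3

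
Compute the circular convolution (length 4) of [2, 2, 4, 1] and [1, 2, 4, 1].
Use y[k] = Σ_j x[j]·h[(k-j) mod 4]. y[0] = 2×1 + 2×1 + 4×4 + 1×2 = 22; y[1] = 2×2 + 2×1 + 4×1 + 1×4 = 14; y[2] = 2×4 + 2×2 + 4×1 + 1×1 = 17; y[3] = 2×1 + 2×4 + 4×2 + 1×1 = 19. Result: [22, 14, 17, 19]

[22, 14, 17, 19]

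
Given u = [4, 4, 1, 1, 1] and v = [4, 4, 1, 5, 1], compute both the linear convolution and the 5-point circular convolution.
Linear: y_lin[0] = 4×4 = 16; y_lin[1] = 4×4 + 4×4 = 32; y_lin[2] = 4×1 + 4×4 + 1×4 = 24; y_lin[3] = 4×5 + 4×1 + 1×4 + 1×4 = 32; y_lin[4] = 4×1 + 4×5 + 1×1 + 1×4 + 1×4 = 33; y_lin[5] = 4×1 + 1×5 + 1×1 + 1×4 = 14; y_lin[6] = 1×1 + 1×5 + 1×1 = 7; y_lin[7] = 1×1 + 1×5 = 6; y_lin[8] = 1×1 = 1 → [16, 32, 24, 32, 33, 14, 7, 6, 1]. Circular (length 5): y[0] = 4×4 + 4×1 + 1×5 + 1×1 + 1×4 = 30; y[1] = 4×4 + 4×4 + 1×1 + 1×5 + 1×1 = 39; y[2] = 4×1 + 4×4 + 1×4 + 1×1 + 1×5 = 30; y[3] = 4×5 + 4×1 + 1×4 + 1×4 + 1×1 = 33; y[4] = 4×1 + 4×5 + 1×1 + 1×4 + 1×4 = 33 → [30, 39, 30, 33, 33]

Linear: [16, 32, 24, 32, 33, 14, 7, 6, 1], Circular: [30, 39, 30, 33, 33]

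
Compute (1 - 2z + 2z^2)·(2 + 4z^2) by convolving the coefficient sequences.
Ascending coefficients: a = [1, -2, 2], b = [2, 0, 4]. c[0] = 1×2 = 2; c[1] = 1×0 + -2×2 = -4; c[2] = 1×4 + -2×0 + 2×2 = 8; c[3] = -2×4 + 2×0 = -8; c[4] = 2×4 = 8. Result coefficients: [2, -4, 8, -8, 8] → 2 - 4z + 8z^2 - 8z^3 + 8z^4

2 - 4z + 8z^2 - 8z^3 + 8z^4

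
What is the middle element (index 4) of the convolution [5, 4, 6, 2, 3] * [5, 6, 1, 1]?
Use y[k] = Σ_i a[i]·b[k-i] at k=4. y[4] = 4×1 + 6×1 + 2×6 + 3×5 = 37

37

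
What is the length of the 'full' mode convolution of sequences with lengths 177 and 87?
Linear/full convolution length: m + n - 1 = 177 + 87 - 1 = 263

263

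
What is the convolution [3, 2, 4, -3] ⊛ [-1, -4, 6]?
y[0] = 3×-1 = -3; y[1] = 3×-4 + 2×-1 = -14; y[2] = 3×6 + 2×-4 + 4×-1 = 6; y[3] = 2×6 + 4×-4 + -3×-1 = -1; y[4] = 4×6 + -3×-4 = 36; y[5] = -3×6 = -18

[-3, -14, 6, -1, 36, -18]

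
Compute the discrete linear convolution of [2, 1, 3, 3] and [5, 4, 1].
y[0] = 2×5 = 10; y[1] = 2×4 + 1×5 = 13; y[2] = 2×1 + 1×4 + 3×5 = 21; y[3] = 1×1 + 3×4 + 3×5 = 28; y[4] = 3×1 + 3×4 = 15; y[5] = 3×1 = 3

[10, 13, 21, 28, 15, 3]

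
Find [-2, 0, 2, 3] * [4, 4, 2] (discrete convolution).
y[0] = -2×4 = -8; y[1] = -2×4 + 0×4 = -8; y[2] = -2×2 + 0×4 + 2×4 = 4; y[3] = 0×2 + 2×4 + 3×4 = 20; y[4] = 2×2 + 3×4 = 16; y[5] = 3×2 = 6

[-8, -8, 4, 20, 16, 6]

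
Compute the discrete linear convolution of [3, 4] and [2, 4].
y[0] = 3×2 = 6; y[1] = 3×4 + 4×2 = 20; y[2] = 4×4 = 16

[6, 20, 16]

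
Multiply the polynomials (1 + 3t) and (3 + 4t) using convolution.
Ascending coefficients: a = [1, 3], b = [3, 4]. c[0] = 1×3 = 3; c[1] = 1×4 + 3×3 = 13; c[2] = 3×4 = 12. Result coefficients: [3, 13, 12] → 3 + 13t + 12t^2

3 + 13t + 12t^2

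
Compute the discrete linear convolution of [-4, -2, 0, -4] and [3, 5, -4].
y[0] = -4×3 = -12; y[1] = -4×5 + -2×3 = -26; y[2] = -4×-4 + -2×5 + 0×3 = 6; y[3] = -2×-4 + 0×5 + -4×3 = -4; y[4] = 0×-4 + -4×5 = -20; y[5] = -4×-4 = 16

[-12, -26, 6, -4, -20, 16]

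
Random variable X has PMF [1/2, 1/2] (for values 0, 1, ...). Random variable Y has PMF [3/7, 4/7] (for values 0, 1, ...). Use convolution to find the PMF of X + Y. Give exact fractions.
P(X+Y=k) = Σ_i P(X=i)·P(Y=k-i) — a convolution of [1/2, 1/2] and [3/7, 4/7]. P(X+Y=0) = (1/2)×(3/7) = 3/14; P(X+Y=1) = (1/2)×(4/7) + (1/2)×(3/7) = 2/7 + 3/14 = 1/2; P(X+Y=2) = (1/2)×(4/7) = 2/7. PMF: [3/14, 1/2, 2/7] (sums to 1 ✓)

[3/14, 1/2, 2/7]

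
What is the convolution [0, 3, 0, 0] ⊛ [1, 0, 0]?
y[0] = 0×1 = 0; y[1] = 0×0 + 3×1 = 3; y[2] = 0×0 + 3×0 + 0×1 = 0; y[3] = 3×0 + 0×0 + 0×1 = 0; y[4] = 0×0 + 0×0 = 0; y[5] = 0×0 = 0

[0, 3, 0, 0, 0, 0]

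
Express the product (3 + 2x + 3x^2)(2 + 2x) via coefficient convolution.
Ascending coefficients: a = [3, 2, 3], b = [2, 2]. c[0] = 3×2 = 6; c[1] = 3×2 + 2×2 = 10; c[2] = 2×2 + 3×2 = 10; c[3] = 3×2 = 6. Result coefficients: [6, 10, 10, 6] → 6 + 10x + 10x^2 + 6x^3

6 + 10x + 10x^2 + 6x^3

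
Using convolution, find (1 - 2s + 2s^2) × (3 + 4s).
Ascending coefficients: a = [1, -2, 2], b = [3, 4]. c[0] = 1×3 = 3; c[1] = 1×4 + -2×3 = -2; c[2] = -2×4 + 2×3 = -2; c[3] = 2×4 = 8. Result coefficients: [3, -2, -2, 8] → 3 - 2s - 2s^2 + 8s^3

3 - 2s - 2s^2 + 8s^3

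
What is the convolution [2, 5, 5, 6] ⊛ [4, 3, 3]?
y[0] = 2×4 = 8; y[1] = 2×3 + 5×4 = 26; y[2] = 2×3 + 5×3 + 5×4 = 41; y[3] = 5×3 + 5×3 + 6×4 = 54; y[4] = 5×3 + 6×3 = 33; y[5] = 6×3 = 18

[8, 26, 41, 54, 33, 18]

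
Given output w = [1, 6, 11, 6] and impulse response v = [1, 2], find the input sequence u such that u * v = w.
Deconvolve w=[1, 6, 11, 6] by v=[1, 2]. Since v[0]=1, solve forward: u[0] = w[0] / 1 = 1; u[1] = (w[1] - 1×2) / 1 = 4; u[2] = (w[2] - 4×2) / 1 = 3. So u = [1, 4, 3]. Check by forward convolution: w[0] = 1×1 = 1; w[1] = 1×2 + 4×1 = 6; w[2] = 4×2 + 3×1 = 11; w[3] = 3×2 = 6

[1, 4, 3]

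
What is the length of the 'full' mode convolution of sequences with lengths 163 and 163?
Linear/full convolution length: m + n - 1 = 163 + 163 - 1 = 325

325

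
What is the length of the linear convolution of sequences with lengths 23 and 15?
Linear/full convolution length: m + n - 1 = 23 + 15 - 1 = 37

37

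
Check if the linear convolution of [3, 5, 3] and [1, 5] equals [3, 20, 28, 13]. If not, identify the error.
Recompute linear convolution of [3, 5, 3] and [1, 5]: y[0] = 3×1 = 3; y[1] = 3×5 + 5×1 = 20; y[2] = 5×5 + 3×1 = 28; y[3] = 3×5 = 15 → [3, 20, 28, 15]. Compare to given [3, 20, 28, 13]: they differ at index 3: given 13, correct 15, so answer: No

No. Error at index 3: given 13, correct 15.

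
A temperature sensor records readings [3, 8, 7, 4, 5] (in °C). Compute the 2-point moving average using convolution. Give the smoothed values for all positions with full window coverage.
2-point moving average kernel = [1, 1]. Apply in 'valid' mode (full window coverage): avg[0] = (3 + 8) / 2 = 5.5; avg[1] = (8 + 7) / 2 = 7.5; avg[2] = (7 + 4) / 2 = 5.5; avg[3] = (4 + 5) / 2 = 4.5. Smoothed values: [5.5, 7.5, 5.5, 4.5]

[5.5, 7.5, 5.5, 4.5]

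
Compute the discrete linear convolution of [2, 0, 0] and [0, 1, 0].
y[0] = 2×0 = 0; y[1] = 2×1 + 0×0 = 2; y[2] = 2×0 + 0×1 + 0×0 = 0; y[3] = 0×0 + 0×1 = 0; y[4] = 0×0 = 0

[0, 2, 0, 0, 0]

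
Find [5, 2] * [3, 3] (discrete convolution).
y[0] = 5×3 = 15; y[1] = 5×3 + 2×3 = 21; y[2] = 2×3 = 6

[15, 21, 6]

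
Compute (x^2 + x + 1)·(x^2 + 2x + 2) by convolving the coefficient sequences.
Ascending coefficients: a = [1, 1, 1], b = [2, 2, 1]. c[0] = 1×2 = 2; c[1] = 1×2 + 1×2 = 4; c[2] = 1×1 + 1×2 + 1×2 = 5; c[3] = 1×1 + 1×2 = 3; c[4] = 1×1 = 1. Result coefficients: [2, 4, 5, 3, 1] → x^4 + 3x^3 + 5x^2 + 4x + 2

x^4 + 3x^3 + 5x^2 + 4x + 2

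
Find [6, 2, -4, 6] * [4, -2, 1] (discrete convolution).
y[0] = 6×4 = 24; y[1] = 6×-2 + 2×4 = -4; y[2] = 6×1 + 2×-2 + -4×4 = -14; y[3] = 2×1 + -4×-2 + 6×4 = 34; y[4] = -4×1 + 6×-2 = -16; y[5] = 6×1 = 6

[24, -4, -14, 34, -16, 6]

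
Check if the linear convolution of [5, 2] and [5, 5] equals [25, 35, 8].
Recompute linear convolution of [5, 2] and [5, 5]: y[0] = 5×5 = 25; y[1] = 5×5 + 2×5 = 35; y[2] = 2×5 = 10 → [25, 35, 10]. Compare to given [25, 35, 8]: they differ at index 2: given 8, correct 10, so answer: No

No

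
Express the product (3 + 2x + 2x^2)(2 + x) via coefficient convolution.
Ascending coefficients: a = [3, 2, 2], b = [2, 1]. c[0] = 3×2 = 6; c[1] = 3×1 + 2×2 = 7; c[2] = 2×1 + 2×2 = 6; c[3] = 2×1 = 2. Result coefficients: [6, 7, 6, 2] → 6 + 7x + 6x^2 + 2x^3

6 + 7x + 6x^2 + 2x^3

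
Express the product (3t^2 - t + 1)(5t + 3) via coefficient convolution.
Ascending coefficients: a = [1, -1, 3], b = [3, 5]. c[0] = 1×3 = 3; c[1] = 1×5 + -1×3 = 2; c[2] = -1×5 + 3×3 = 4; c[3] = 3×5 = 15. Result coefficients: [3, 2, 4, 15] → 15t^3 + 4t^2 + 2t + 3

15t^3 + 4t^2 + 2t + 3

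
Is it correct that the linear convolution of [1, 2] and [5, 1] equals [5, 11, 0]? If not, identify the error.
Recompute linear convolution of [1, 2] and [5, 1]: y[0] = 1×5 = 5; y[1] = 1×1 + 2×5 = 11; y[2] = 2×1 = 2 → [5, 11, 2]. Compare to given [5, 11, 0]: they differ at index 2: given 0, correct 2, so answer: No

No. Error at index 2: given 0, correct 2.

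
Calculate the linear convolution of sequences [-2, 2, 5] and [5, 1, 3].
y[0] = -2×5 = -10; y[1] = -2×1 + 2×5 = 8; y[2] = -2×3 + 2×1 + 5×5 = 21; y[3] = 2×3 + 5×1 = 11; y[4] = 5×3 = 15

[-10, 8, 21, 11, 15]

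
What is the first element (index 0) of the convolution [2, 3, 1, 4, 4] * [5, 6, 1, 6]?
Use y[k] = Σ_i a[i]·b[k-i] at k=0. y[0] = 2×5 = 10

10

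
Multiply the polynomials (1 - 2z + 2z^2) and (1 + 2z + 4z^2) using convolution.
Ascending coefficients: a = [1, -2, 2], b = [1, 2, 4]. c[0] = 1×1 = 1; c[1] = 1×2 + -2×1 = 0; c[2] = 1×4 + -2×2 + 2×1 = 2; c[3] = -2×4 + 2×2 = -4; c[4] = 2×4 = 8. Result coefficients: [1, 0, 2, -4, 8] → 1 + 2z^2 - 4z^3 + 8z^4

1 + 2z^2 - 4z^3 + 8z^4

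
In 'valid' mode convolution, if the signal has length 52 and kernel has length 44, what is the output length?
'Valid' mode counts only positions where the kernel fully overlaps the signal: m - n + 1 = 52 - 44 + 1 = 9

9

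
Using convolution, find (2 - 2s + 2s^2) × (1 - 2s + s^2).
Ascending coefficients: a = [2, -2, 2], b = [1, -2, 1]. c[0] = 2×1 = 2; c[1] = 2×-2 + -2×1 = -6; c[2] = 2×1 + -2×-2 + 2×1 = 8; c[3] = -2×1 + 2×-2 = -6; c[4] = 2×1 = 2. Result coefficients: [2, -6, 8, -6, 2] → 2 - 6s + 8s^2 - 6s^3 + 2s^4

2 - 6s + 8s^2 - 6s^3 + 2s^4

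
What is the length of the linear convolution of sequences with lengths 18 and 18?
Linear/full convolution length: m + n - 1 = 18 + 18 - 1 = 35

35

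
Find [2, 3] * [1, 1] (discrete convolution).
y[0] = 2×1 = 2; y[1] = 2×1 + 3×1 = 5; y[2] = 3×1 = 3

[2, 5, 3]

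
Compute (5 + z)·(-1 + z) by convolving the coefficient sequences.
Ascending coefficients: a = [5, 1], b = [-1, 1]. c[0] = 5×-1 = -5; c[1] = 5×1 + 1×-1 = 4; c[2] = 1×1 = 1. Result coefficients: [-5, 4, 1] → -5 + 4z + z^2

-5 + 4z + z^2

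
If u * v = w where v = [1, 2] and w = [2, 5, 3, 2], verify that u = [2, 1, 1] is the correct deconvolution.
Forward-compute [2, 1, 1] * [1, 2]: w[0] = 2×1 = 2; w[1] = 2×2 + 1×1 = 5; w[2] = 1×2 + 1×1 = 3; w[3] = 1×2 = 2 → [2, 5, 3, 2]. Matches given w = [2, 5, 3, 2], so verified.

Verified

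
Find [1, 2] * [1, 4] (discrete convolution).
y[0] = 1×1 = 1; y[1] = 1×4 + 2×1 = 6; y[2] = 2×4 = 8

[1, 6, 8]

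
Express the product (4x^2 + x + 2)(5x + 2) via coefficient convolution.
Ascending coefficients: a = [2, 1, 4], b = [2, 5]. c[0] = 2×2 = 4; c[1] = 2×5 + 1×2 = 12; c[2] = 1×5 + 4×2 = 13; c[3] = 4×5 = 20. Result coefficients: [4, 12, 13, 20] → 20x^3 + 13x^2 + 12x + 4

20x^3 + 13x^2 + 12x + 4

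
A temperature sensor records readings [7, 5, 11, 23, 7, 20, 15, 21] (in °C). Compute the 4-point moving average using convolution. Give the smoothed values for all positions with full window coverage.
4-point moving average kernel = [1, 1, 1, 1]. Apply in 'valid' mode (full window coverage): avg[0] = (7 + 5 + 11 + 23) / 4 = 11.5; avg[1] = (5 + 11 + 23 + 7) / 4 = 11.5; avg[2] = (11 + 23 + 7 + 20) / 4 = 15.25; avg[3] = (23 + 7 + 20 + 15) / 4 = 16.25; avg[4] = (7 + 20 + 15 + 21) / 4 = 15.75. Smoothed values: [11.5, 11.5, 15.25, 16.25, 15.75]

[11.5, 11.5, 15.25, 16.25, 15.75]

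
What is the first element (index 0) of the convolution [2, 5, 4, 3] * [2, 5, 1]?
Use y[k] = Σ_i a[i]·b[k-i] at k=0. y[0] = 2×2 = 4

4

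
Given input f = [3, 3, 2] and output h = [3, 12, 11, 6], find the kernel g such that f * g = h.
Output length 4 = len(f) + len(g) - 1 ⇒ len(g) = 2. Solve g forward using g[k] = (h[k] - Σ_{i≥1} f[i]·g[k-i]) / f[0]: g[0] = h[0] / f[0] = 3 / 3 = 1; g[1] = (h[1] - 3×1) / f[0] = (12 - 3×1) / 3 = 3. So g = [1, 3]. Forward-check [3, 3, 2] * [1, 3]: h[0] = 3×1 = 3; h[1] = 3×3 + 3×1 = 12; h[2] = 3×3 + 2×1 = 11; h[3] = 2×3 = 6 → [3, 12, 11, 6] ✓

[1, 3]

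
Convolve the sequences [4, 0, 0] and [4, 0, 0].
y[0] = 4×4 = 16; y[1] = 4×0 + 0×4 = 0; y[2] = 4×0 + 0×0 + 0×4 = 0; y[3] = 0×0 + 0×0 = 0; y[4] = 0×0 = 0

[16, 0, 0, 0, 0]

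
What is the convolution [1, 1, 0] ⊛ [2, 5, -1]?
y[0] = 1×2 = 2; y[1] = 1×5 + 1×2 = 7; y[2] = 1×-1 + 1×5 + 0×2 = 4; y[3] = 1×-1 + 0×5 = -1; y[4] = 0×-1 = 0

[2, 7, 4, -1, 0]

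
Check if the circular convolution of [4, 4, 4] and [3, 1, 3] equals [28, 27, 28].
Recompute circular convolution of [4, 4, 4] and [3, 1, 3]: y[0] = 4×3 + 4×3 + 4×1 = 28; y[1] = 4×1 + 4×3 + 4×3 = 28; y[2] = 4×3 + 4×1 + 4×3 = 28 → [28, 28, 28]. Compare to given [28, 27, 28]: they differ at index 1: given 27, correct 28, so answer: No

No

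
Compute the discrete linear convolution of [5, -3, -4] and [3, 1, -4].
y[0] = 5×3 = 15; y[1] = 5×1 + -3×3 = -4; y[2] = 5×-4 + -3×1 + -4×3 = -35; y[3] = -3×-4 + -4×1 = 8; y[4] = -4×-4 = 16

[15, -4, -35, 8, 16]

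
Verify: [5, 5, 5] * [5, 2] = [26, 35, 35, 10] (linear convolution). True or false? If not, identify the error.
Recompute linear convolution of [5, 5, 5] and [5, 2]: y[0] = 5×5 = 25; y[1] = 5×2 + 5×5 = 35; y[2] = 5×2 + 5×5 = 35; y[3] = 5×2 = 10 → [25, 35, 35, 10]. Compare to given [26, 35, 35, 10]: they differ at index 0: given 26, correct 25, so answer: No

No. Error at index 0: given 26, correct 25.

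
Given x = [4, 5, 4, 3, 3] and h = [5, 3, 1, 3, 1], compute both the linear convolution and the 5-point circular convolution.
Linear: y_lin[0] = 4×5 = 20; y_lin[1] = 4×3 + 5×5 = 37; y_lin[2] = 4×1 + 5×3 + 4×5 = 39; y_lin[3] = 4×3 + 5×1 + 4×3 + 3×5 = 44; y_lin[4] = 4×1 + 5×3 + 4×1 + 3×3 + 3×5 = 47; y_lin[5] = 5×1 + 4×3 + 3×1 + 3×3 = 29; y_lin[6] = 4×1 + 3×3 + 3×1 = 16; y_lin[7] = 3×1 + 3×3 = 12; y_lin[8] = 3×1 = 3 → [20, 37, 39, 44, 47, 29, 16, 12, 3]. Circular (length 5): y[0] = 4×5 + 5×1 + 4×3 + 3×1 + 3×3 = 49; y[1] = 4×3 + 5×5 + 4×1 + 3×3 + 3×1 = 53; y[2] = 4×1 + 5×3 + 4×5 + 3×1 + 3×3 = 51; y[3] = 4×3 + 5×1 + 4×3 + 3×5 + 3×1 = 47; y[4] = 4×1 + 5×3 + 4×1 + 3×3 + 3×5 = 47 → [49, 53, 51, 47, 47]

Linear: [20, 37, 39, 44, 47, 29, 16, 12, 3], Circular: [49, 53, 51, 47, 47]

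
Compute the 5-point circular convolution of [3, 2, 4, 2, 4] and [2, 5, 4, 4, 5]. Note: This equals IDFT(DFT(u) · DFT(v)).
Either evaluate y[k] = Σ_j u[j]·v[(k-j) mod 5] directly, or use IDFT(DFT(u) · DFT(v)). y[0] = 3×2 + 2×5 + 4×4 + 2×4 + 4×5 = 60; y[1] = 3×5 + 2×2 + 4×5 + 2×4 + 4×4 = 63; y[2] = 3×4 + 2×5 + 4×2 + 2×5 + 4×4 = 56; y[3] = 3×4 + 2×4 + 4×5 + 2×2 + 4×5 = 64; y[4] = 3×5 + 2×4 + 4×4 + 2×5 + 4×2 = 57. Result: [60, 63, 56, 64, 57]

[60, 63, 56, 64, 57]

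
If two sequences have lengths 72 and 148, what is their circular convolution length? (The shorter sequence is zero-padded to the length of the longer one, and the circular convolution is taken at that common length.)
Circular convolution (zero-padding the shorter input) has length max(m, n) = max(72, 148) = 148

148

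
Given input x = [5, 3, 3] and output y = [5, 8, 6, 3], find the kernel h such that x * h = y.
Output length 4 = len(x) + len(h) - 1 ⇒ len(h) = 2. Solve h forward using h[k] = (y[k] - Σ_{i≥1} x[i]·h[k-i]) / x[0]: h[0] = y[0] / x[0] = 5 / 5 = 1; h[1] = (y[1] - 3×1) / x[0] = (8 - 3×1) / 5 = 1. So h = [1, 1]. Forward-check [5, 3, 3] * [1, 1]: y[0] = 5×1 = 5; y[1] = 5×1 + 3×1 = 8; y[2] = 3×1 + 3×1 = 6; y[3] = 3×1 = 3 → [5, 8, 6, 3] ✓

[1, 1]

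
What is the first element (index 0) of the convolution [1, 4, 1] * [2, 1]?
Use y[k] = Σ_i a[i]·b[k-i] at k=0. y[0] = 1×2 = 2

2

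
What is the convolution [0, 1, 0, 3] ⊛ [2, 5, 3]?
y[0] = 0×2 = 0; y[1] = 0×5 + 1×2 = 2; y[2] = 0×3 + 1×5 + 0×2 = 5; y[3] = 1×3 + 0×5 + 3×2 = 9; y[4] = 0×3 + 3×5 = 15; y[5] = 3×3 = 9

[0, 2, 5, 9, 15, 9]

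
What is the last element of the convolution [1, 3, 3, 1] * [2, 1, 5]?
Use y[k] = Σ_i a[i]·b[k-i] at k=5. y[5] = 1×5 = 5

5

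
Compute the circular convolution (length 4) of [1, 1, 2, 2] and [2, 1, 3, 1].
Use y[k] = Σ_j f[j]·g[(k-j) mod 4]. y[0] = 1×2 + 1×1 + 2×3 + 2×1 = 11; y[1] = 1×1 + 1×2 + 2×1 + 2×3 = 11; y[2] = 1×3 + 1×1 + 2×2 + 2×1 = 10; y[3] = 1×1 + 1×3 + 2×1 + 2×2 = 10. Result: [11, 11, 10, 10]

[11, 11, 10, 10]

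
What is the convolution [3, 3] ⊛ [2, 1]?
y[0] = 3×2 = 6; y[1] = 3×1 + 3×2 = 9; y[2] = 3×1 = 3

[6, 9, 3]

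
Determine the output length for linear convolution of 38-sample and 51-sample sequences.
Linear/full convolution length: m + n - 1 = 38 + 51 - 1 = 88

88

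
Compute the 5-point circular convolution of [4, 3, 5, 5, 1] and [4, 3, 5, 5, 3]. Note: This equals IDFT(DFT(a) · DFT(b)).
Either evaluate y[k] = Σ_j a[j]·b[(k-j) mod 5] directly, or use IDFT(DFT(a) · DFT(b)). y[0] = 4×4 + 3×3 + 5×5 + 5×5 + 1×3 = 78; y[1] = 4×3 + 3×4 + 5×3 + 5×5 + 1×5 = 69; y[2] = 4×5 + 3×3 + 5×4 + 5×3 + 1×5 = 69; y[3] = 4×5 + 3×5 + 5×3 + 5×4 + 1×3 = 73; y[4] = 4×3 + 3×5 + 5×5 + 5×3 + 1×4 = 71. Result: [78, 69, 69, 73, 71]

[78, 69, 69, 73, 71]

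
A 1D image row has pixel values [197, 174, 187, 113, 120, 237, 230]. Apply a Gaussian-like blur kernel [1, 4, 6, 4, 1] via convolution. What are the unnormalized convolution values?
Convolve image row [197, 174, 187, 113, 120, 237, 230] with kernel [1, 4, 6, 4, 1]: y[0] = 197×1 = 197; y[1] = 197×4 + 174×1 = 962; y[2] = 197×6 + 174×4 + 187×1 = 2065; y[3] = 197×4 + 174×6 + 187×4 + 113×1 = 2693; y[4] = 197×1 + 174×4 + 187×6 + 113×4 + 120×1 = 2587; y[5] = 174×1 + 187×4 + 113×6 + 120×4 + 237×1 = 2317; y[6] = 187×1 + 113×4 + 120×6 + 237×4 + 230×1 = 2537; y[7] = 113×1 + 120×4 + 237×6 + 230×4 = 2935; y[8] = 120×1 + 237×4 + 230×6 = 2448; y[9] = 237×1 + 230×4 = 1157; y[10] = 230×1 = 230 → [197, 962, 2065, 2693, 2587, 2317, 2537, 2935, 2448, 1157, 230]. Normalization factor = sum(kernel) = 16.

[197, 962, 2065, 2693, 2587, 2317, 2537, 2935, 2448, 1157, 230]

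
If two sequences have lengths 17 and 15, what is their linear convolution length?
Linear/full convolution length: m + n - 1 = 17 + 15 - 1 = 31

31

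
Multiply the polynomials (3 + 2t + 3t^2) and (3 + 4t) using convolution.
Ascending coefficients: a = [3, 2, 3], b = [3, 4]. c[0] = 3×3 = 9; c[1] = 3×4 + 2×3 = 18; c[2] = 2×4 + 3×3 = 17; c[3] = 3×4 = 12. Result coefficients: [9, 18, 17, 12] → 9 + 18t + 17t^2 + 12t^3

9 + 18t + 17t^2 + 12t^3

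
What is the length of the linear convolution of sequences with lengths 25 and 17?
Linear/full convolution length: m + n - 1 = 25 + 17 - 1 = 41

41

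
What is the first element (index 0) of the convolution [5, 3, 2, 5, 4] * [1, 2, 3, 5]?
Use y[k] = Σ_i a[i]·b[k-i] at k=0. y[0] = 5×1 = 5

5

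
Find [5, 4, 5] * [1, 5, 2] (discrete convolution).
y[0] = 5×1 = 5; y[1] = 5×5 + 4×1 = 29; y[2] = 5×2 + 4×5 + 5×1 = 35; y[3] = 4×2 + 5×5 = 33; y[4] = 5×2 = 10

[5, 29, 35, 33, 10]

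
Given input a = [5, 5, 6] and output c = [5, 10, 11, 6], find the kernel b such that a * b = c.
Output length 4 = len(a) + len(b) - 1 ⇒ len(b) = 2. Solve b forward using b[k] = (c[k] - Σ_{i≥1} a[i]·b[k-i]) / a[0]: b[0] = c[0] / a[0] = 5 / 5 = 1; b[1] = (c[1] - 5×1) / a[0] = (10 - 5×1) / 5 = 1. So b = [1, 1]. Forward-check [5, 5, 6] * [1, 1]: c[0] = 5×1 = 5; c[1] = 5×1 + 5×1 = 10; c[2] = 5×1 + 6×1 = 11; c[3] = 6×1 = 6 → [5, 10, 11, 6] ✓

[1, 1]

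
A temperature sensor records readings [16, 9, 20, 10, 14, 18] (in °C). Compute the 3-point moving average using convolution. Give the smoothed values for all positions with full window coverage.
3-point moving average kernel = [1, 1, 1]. Apply in 'valid' mode (full window coverage): avg[0] = (16 + 9 + 20) / 3 = 15.0; avg[1] = (9 + 20 + 10) / 3 = 13.0; avg[2] = (20 + 10 + 14) / 3 = 14.67; avg[3] = (10 + 14 + 18) / 3 = 14.0. Smoothed values: [15.0, 13.0, 14.67, 14.0]

[15.0, 13.0, 14.67, 14.0]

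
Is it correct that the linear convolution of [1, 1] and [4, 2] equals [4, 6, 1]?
Recompute linear convolution of [1, 1] and [4, 2]: y[0] = 1×4 = 4; y[1] = 1×2 + 1×4 = 6; y[2] = 1×2 = 2 → [4, 6, 2]. Compare to given [4, 6, 1]: they differ at index 2: given 1, correct 2, so answer: No

No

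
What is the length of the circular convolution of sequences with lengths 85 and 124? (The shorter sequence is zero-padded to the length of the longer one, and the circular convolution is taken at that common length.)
Circular convolution (zero-padding the shorter input) has length max(m, n) = max(85, 124) = 124

124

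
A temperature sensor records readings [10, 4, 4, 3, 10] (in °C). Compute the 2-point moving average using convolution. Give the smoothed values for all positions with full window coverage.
2-point moving average kernel = [1, 1]. Apply in 'valid' mode (full window coverage): avg[0] = (10 + 4) / 2 = 7.0; avg[1] = (4 + 4) / 2 = 4.0; avg[2] = (4 + 3) / 2 = 3.5; avg[3] = (3 + 10) / 2 = 6.5. Smoothed values: [7.0, 4.0, 3.5, 6.5]

[7.0, 4.0, 3.5, 6.5]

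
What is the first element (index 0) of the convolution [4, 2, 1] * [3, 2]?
Use y[k] = Σ_i a[i]·b[k-i] at k=0. y[0] = 4×3 = 12

12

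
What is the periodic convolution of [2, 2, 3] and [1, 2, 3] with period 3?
Use y[k] = Σ_j f[j]·g[(k-j) mod 3]. y[0] = 2×1 + 2×3 + 3×2 = 14; y[1] = 2×2 + 2×1 + 3×3 = 15; y[2] = 2×3 + 2×2 + 3×1 = 13. Result: [14, 15, 13]

[14, 15, 13]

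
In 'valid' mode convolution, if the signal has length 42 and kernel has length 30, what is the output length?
'Valid' mode counts only positions where the kernel fully overlaps the signal: m - n + 1 = 42 - 30 + 1 = 13

13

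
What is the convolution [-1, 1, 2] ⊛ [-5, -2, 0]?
y[0] = -1×-5 = 5; y[1] = -1×-2 + 1×-5 = -3; y[2] = -1×0 + 1×-2 + 2×-5 = -12; y[3] = 1×0 + 2×-2 = -4; y[4] = 2×0 = 0

[5, -3, -12, -4, 0]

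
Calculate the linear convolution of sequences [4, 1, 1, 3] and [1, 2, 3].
y[0] = 4×1 = 4; y[1] = 4×2 + 1×1 = 9; y[2] = 4×3 + 1×2 + 1×1 = 15; y[3] = 1×3 + 1×2 + 3×1 = 8; y[4] = 1×3 + 3×2 = 9; y[5] = 3×3 = 9

[4, 9, 15, 8, 9, 9]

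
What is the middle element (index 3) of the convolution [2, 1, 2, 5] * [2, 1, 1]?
Use y[k] = Σ_i a[i]·b[k-i] at k=3. y[3] = 1×1 + 2×1 + 5×2 = 13

13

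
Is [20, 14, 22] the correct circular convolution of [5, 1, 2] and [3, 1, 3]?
Recompute circular convolution of [5, 1, 2] and [3, 1, 3]: y[0] = 5×3 + 1×3 + 2×1 = 20; y[1] = 5×1 + 1×3 + 2×3 = 14; y[2] = 5×3 + 1×1 + 2×3 = 22 → [20, 14, 22]. Given [20, 14, 22] matches, so answer: Yes

Yes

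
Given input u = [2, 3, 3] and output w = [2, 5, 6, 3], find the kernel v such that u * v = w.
Output length 4 = len(u) + len(v) - 1 ⇒ len(v) = 2. Solve v forward using v[k] = (w[k] - Σ_{i≥1} u[i]·v[k-i]) / u[0]: v[0] = w[0] / u[0] = 2 / 2 = 1; v[1] = (w[1] - 3×1) / u[0] = (5 - 3×1) / 2 = 1. So v = [1, 1]. Forward-check [2, 3, 3] * [1, 1]: w[0] = 2×1 = 2; w[1] = 2×1 + 3×1 = 5; w[2] = 3×1 + 3×1 = 6; w[3] = 3×1 = 3 → [2, 5, 6, 3] ✓

[1, 1]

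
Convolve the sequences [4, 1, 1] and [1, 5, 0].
y[0] = 4×1 = 4; y[1] = 4×5 + 1×1 = 21; y[2] = 4×0 + 1×5 + 1×1 = 6; y[3] = 1×0 + 1×5 = 5; y[4] = 1×0 = 0

[4, 21, 6, 5, 0]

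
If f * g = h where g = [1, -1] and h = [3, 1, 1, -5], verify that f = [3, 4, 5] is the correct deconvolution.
Forward-compute [3, 4, 5] * [1, -1]: h[0] = 3×1 = 3; h[1] = 3×-1 + 4×1 = 1; h[2] = 4×-1 + 5×1 = 1; h[3] = 5×-1 = -5 → [3, 1, 1, -5]. Matches given h = [3, 1, 1, -5], so verified.

Verified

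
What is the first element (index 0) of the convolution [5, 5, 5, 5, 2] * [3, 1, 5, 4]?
Use y[k] = Σ_i a[i]·b[k-i] at k=0. y[0] = 5×3 = 15

15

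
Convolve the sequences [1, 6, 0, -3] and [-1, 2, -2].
y[0] = 1×-1 = -1; y[1] = 1×2 + 6×-1 = -4; y[2] = 1×-2 + 6×2 + 0×-1 = 10; y[3] = 6×-2 + 0×2 + -3×-1 = -9; y[4] = 0×-2 + -3×2 = -6; y[5] = -3×-2 = 6

[-1, -4, 10, -9, -6, 6]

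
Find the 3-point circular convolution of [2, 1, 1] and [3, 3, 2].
Use y[k] = Σ_j u[j]·v[(k-j) mod 3]. y[0] = 2×3 + 1×2 + 1×3 = 11; y[1] = 2×3 + 1×3 + 1×2 = 11; y[2] = 2×2 + 1×3 + 1×3 = 10. Result: [11, 11, 10]

[11, 11, 10]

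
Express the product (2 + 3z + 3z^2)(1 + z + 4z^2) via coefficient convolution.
Ascending coefficients: a = [2, 3, 3], b = [1, 1, 4]. c[0] = 2×1 = 2; c[1] = 2×1 + 3×1 = 5; c[2] = 2×4 + 3×1 + 3×1 = 14; c[3] = 3×4 + 3×1 = 15; c[4] = 3×4 = 12. Result coefficients: [2, 5, 14, 15, 12] → 2 + 5z + 14z^2 + 15z^3 + 12z^4

2 + 5z + 14z^2 + 15z^3 + 12z^4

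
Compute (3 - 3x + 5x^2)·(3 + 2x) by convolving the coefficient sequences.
Ascending coefficients: a = [3, -3, 5], b = [3, 2]. c[0] = 3×3 = 9; c[1] = 3×2 + -3×3 = -3; c[2] = -3×2 + 5×3 = 9; c[3] = 5×2 = 10. Result coefficients: [9, -3, 9, 10] → 9 - 3x + 9x^2 + 10x^3

9 - 3x + 9x^2 + 10x^3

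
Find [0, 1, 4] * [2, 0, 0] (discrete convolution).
y[0] = 0×2 = 0; y[1] = 0×0 + 1×2 = 2; y[2] = 0×0 + 1×0 + 4×2 = 8; y[3] = 1×0 + 4×0 = 0; y[4] = 4×0 = 0

[0, 2, 8, 0, 0]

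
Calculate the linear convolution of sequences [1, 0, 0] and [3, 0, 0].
y[0] = 1×3 = 3; y[1] = 1×0 + 0×3 = 0; y[2] = 1×0 + 0×0 + 0×3 = 0; y[3] = 0×0 + 0×0 = 0; y[4] = 0×0 = 0

[3, 0, 0, 0, 0]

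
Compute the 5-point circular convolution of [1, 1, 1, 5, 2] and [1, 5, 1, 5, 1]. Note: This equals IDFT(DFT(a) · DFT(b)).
Either evaluate y[k] = Σ_j a[j]·b[(k-j) mod 5] directly, or use IDFT(DFT(a) · DFT(b)). y[0] = 1×1 + 1×1 + 1×5 + 5×1 + 2×5 = 22; y[1] = 1×5 + 1×1 + 1×1 + 5×5 + 2×1 = 34; y[2] = 1×1 + 1×5 + 1×1 + 5×1 + 2×5 = 22; y[3] = 1×5 + 1×1 + 1×5 + 5×1 + 2×1 = 18; y[4] = 1×1 + 1×5 + 1×1 + 5×5 + 2×1 = 34. Result: [22, 34, 22, 18, 34]

[22, 34, 22, 18, 34]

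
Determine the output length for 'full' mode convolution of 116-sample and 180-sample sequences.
Linear/full convolution length: m + n - 1 = 116 + 180 - 1 = 295

295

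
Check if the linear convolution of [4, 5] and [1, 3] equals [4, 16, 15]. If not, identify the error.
Recompute linear convolution of [4, 5] and [1, 3]: y[0] = 4×1 = 4; y[1] = 4×3 + 5×1 = 17; y[2] = 5×3 = 15 → [4, 17, 15]. Compare to given [4, 16, 15]: they differ at index 1: given 16, correct 17, so answer: No

No. Error at index 1: given 16, correct 17.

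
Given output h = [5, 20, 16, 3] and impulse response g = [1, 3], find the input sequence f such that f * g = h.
Deconvolve h=[5, 20, 16, 3] by g=[1, 3]. Since g[0]=1, solve forward: f[0] = h[0] / 1 = 5; f[1] = (h[1] - 5×3) / 1 = 5; f[2] = (h[2] - 5×3) / 1 = 1. So f = [5, 5, 1]. Check by forward convolution: h[0] = 5×1 = 5; h[1] = 5×3 + 5×1 = 20; h[2] = 5×3 + 1×1 = 16; h[3] = 1×3 = 3

[5, 5, 1]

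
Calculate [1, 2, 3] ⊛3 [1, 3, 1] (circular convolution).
Use y[k] = Σ_j a[j]·b[(k-j) mod 3]. y[0] = 1×1 + 2×1 + 3×3 = 12; y[1] = 1×3 + 2×1 + 3×1 = 8; y[2] = 1×1 + 2×3 + 3×1 = 10. Result: [12, 8, 10]

[12, 8, 10]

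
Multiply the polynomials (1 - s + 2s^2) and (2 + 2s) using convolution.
Ascending coefficients: a = [1, -1, 2], b = [2, 2]. c[0] = 1×2 = 2; c[1] = 1×2 + -1×2 = 0; c[2] = -1×2 + 2×2 = 2; c[3] = 2×2 = 4. Result coefficients: [2, 0, 2, 4] → 2 + 2s^2 + 4s^3

2 + 2s^2 + 4s^3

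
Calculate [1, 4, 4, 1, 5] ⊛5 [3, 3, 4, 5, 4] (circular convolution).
Use y[k] = Σ_j u[j]·v[(k-j) mod 5]. y[0] = 1×3 + 4×4 + 4×5 + 1×4 + 5×3 = 58; y[1] = 1×3 + 4×3 + 4×4 + 1×5 + 5×4 = 56; y[2] = 1×4 + 4×3 + 4×3 + 1×4 + 5×5 = 57; y[3] = 1×5 + 4×4 + 4×3 + 1×3 + 5×4 = 56; y[4] = 1×4 + 4×5 + 4×4 + 1×3 + 5×3 = 58. Result: [58, 56, 57, 56, 58]

[58, 56, 57, 56, 58]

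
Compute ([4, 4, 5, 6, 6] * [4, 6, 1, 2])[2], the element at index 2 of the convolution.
Use y[k] = Σ_i a[i]·b[k-i] at k=2. y[2] = 4×1 + 4×6 + 5×4 = 48

48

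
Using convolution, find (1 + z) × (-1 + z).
Ascending coefficients: a = [1, 1], b = [-1, 1]. c[0] = 1×-1 = -1; c[1] = 1×1 + 1×-1 = 0; c[2] = 1×1 = 1. Result coefficients: [-1, 0, 1] → -1 + z^2

-1 + z^2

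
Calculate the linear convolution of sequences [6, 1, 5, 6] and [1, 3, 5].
y[0] = 6×1 = 6; y[1] = 6×3 + 1×1 = 19; y[2] = 6×5 + 1×3 + 5×1 = 38; y[3] = 1×5 + 5×3 + 6×1 = 26; y[4] = 5×5 + 6×3 = 43; y[5] = 6×5 = 30

[6, 19, 38, 26, 43, 30]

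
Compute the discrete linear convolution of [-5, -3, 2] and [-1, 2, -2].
y[0] = -5×-1 = 5; y[1] = -5×2 + -3×-1 = -7; y[2] = -5×-2 + -3×2 + 2×-1 = 2; y[3] = -3×-2 + 2×2 = 10; y[4] = 2×-2 = -4

[5, -7, 2, 10, -4]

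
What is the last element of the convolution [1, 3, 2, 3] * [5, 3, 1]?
Use y[k] = Σ_i a[i]·b[k-i] at k=5. y[5] = 3×1 = 3

3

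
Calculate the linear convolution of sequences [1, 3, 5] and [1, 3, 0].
y[0] = 1×1 = 1; y[1] = 1×3 + 3×1 = 6; y[2] = 1×0 + 3×3 + 5×1 = 14; y[3] = 3×0 + 5×3 = 15; y[4] = 5×0 = 0

[1, 6, 14, 15, 0]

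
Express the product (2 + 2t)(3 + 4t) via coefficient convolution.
Ascending coefficients: a = [2, 2], b = [3, 4]. c[0] = 2×3 = 6; c[1] = 2×4 + 2×3 = 14; c[2] = 2×4 = 8. Result coefficients: [6, 14, 8] → 6 + 14t + 8t^2

6 + 14t + 8t^2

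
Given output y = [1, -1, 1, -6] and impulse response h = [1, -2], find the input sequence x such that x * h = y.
Deconvolve y=[1, -1, 1, -6] by h=[1, -2]. Since h[0]=1, solve forward: x[0] = y[0] / 1 = 1; x[1] = (y[1] - 1×-2) / 1 = 1; x[2] = (y[2] - 1×-2) / 1 = 3. So x = [1, 1, 3]. Check by forward convolution: y[0] = 1×1 = 1; y[1] = 1×-2 + 1×1 = -1; y[2] = 1×-2 + 3×1 = 1; y[3] = 3×-2 = -6

[1, 1, 3]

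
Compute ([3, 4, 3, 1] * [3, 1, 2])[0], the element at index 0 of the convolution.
Use y[k] = Σ_i a[i]·b[k-i] at k=0. y[0] = 3×3 = 9

9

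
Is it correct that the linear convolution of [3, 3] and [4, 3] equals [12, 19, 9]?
Recompute linear convolution of [3, 3] and [4, 3]: y[0] = 3×4 = 12; y[1] = 3×3 + 3×4 = 21; y[2] = 3×3 = 9 → [12, 21, 9]. Compare to given [12, 19, 9]: they differ at index 1: given 19, correct 21, so answer: No

No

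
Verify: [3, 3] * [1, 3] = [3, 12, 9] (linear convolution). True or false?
Recompute linear convolution of [3, 3] and [1, 3]: y[0] = 3×1 = 3; y[1] = 3×3 + 3×1 = 12; y[2] = 3×3 = 9 → [3, 12, 9]. Given [3, 12, 9] matches, so answer: Yes

Yes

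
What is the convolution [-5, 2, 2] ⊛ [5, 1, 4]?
y[0] = -5×5 = -25; y[1] = -5×1 + 2×5 = 5; y[2] = -5×4 + 2×1 + 2×5 = -8; y[3] = 2×4 + 2×1 = 10; y[4] = 2×4 = 8

[-25, 5, -8, 10, 8]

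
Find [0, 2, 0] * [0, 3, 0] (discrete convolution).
y[0] = 0×0 = 0; y[1] = 0×3 + 2×0 = 0; y[2] = 0×0 + 2×3 + 0×0 = 6; y[3] = 2×0 + 0×3 = 0; y[4] = 0×0 = 0

[0, 0, 6, 0, 0]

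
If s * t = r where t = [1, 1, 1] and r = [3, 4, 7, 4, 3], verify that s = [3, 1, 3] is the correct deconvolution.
Forward-compute [3, 1, 3] * [1, 1, 1]: r[0] = 3×1 = 3; r[1] = 3×1 + 1×1 = 4; r[2] = 3×1 + 1×1 + 3×1 = 7; r[3] = 1×1 + 3×1 = 4; r[4] = 3×1 = 3 → [3, 4, 7, 4, 3]. Matches given r = [3, 4, 7, 4, 3], so verified.

Verified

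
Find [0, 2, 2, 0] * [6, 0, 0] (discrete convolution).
y[0] = 0×6 = 0; y[1] = 0×0 + 2×6 = 12; y[2] = 0×0 + 2×0 + 2×6 = 12; y[3] = 2×0 + 2×0 + 0×6 = 0; y[4] = 2×0 + 0×0 = 0; y[5] = 0×0 = 0

[0, 12, 12, 0, 0, 0]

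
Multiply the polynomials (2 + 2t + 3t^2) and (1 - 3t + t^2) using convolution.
Ascending coefficients: a = [2, 2, 3], b = [1, -3, 1]. c[0] = 2×1 = 2; c[1] = 2×-3 + 2×1 = -4; c[2] = 2×1 + 2×-3 + 3×1 = -1; c[3] = 2×1 + 3×-3 = -7; c[4] = 3×1 = 3. Result coefficients: [2, -4, -1, -7, 3] → 2 - 4t - t^2 - 7t^3 + 3t^4

2 - 4t - t^2 - 7t^3 + 3t^4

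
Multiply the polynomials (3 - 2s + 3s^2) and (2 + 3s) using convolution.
Ascending coefficients: a = [3, -2, 3], b = [2, 3]. c[0] = 3×2 = 6; c[1] = 3×3 + -2×2 = 5; c[2] = -2×3 + 3×2 = 0; c[3] = 3×3 = 9. Result coefficients: [6, 5, 0, 9] → 6 + 5s + 9s^3

6 + 5s + 9s^3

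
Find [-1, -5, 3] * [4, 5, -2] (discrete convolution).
y[0] = -1×4 = -4; y[1] = -1×5 + -5×4 = -25; y[2] = -1×-2 + -5×5 + 3×4 = -11; y[3] = -5×-2 + 3×5 = 25; y[4] = 3×-2 = -6

[-4, -25, -11, 25, -6]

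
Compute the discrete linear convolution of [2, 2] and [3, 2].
y[0] = 2×3 = 6; y[1] = 2×2 + 2×3 = 10; y[2] = 2×2 = 4

[6, 10, 4]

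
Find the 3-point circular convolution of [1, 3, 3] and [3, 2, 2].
Use y[k] = Σ_j f[j]·g[(k-j) mod 3]. y[0] = 1×3 + 3×2 + 3×2 = 15; y[1] = 1×2 + 3×3 + 3×2 = 17; y[2] = 1×2 + 3×2 + 3×3 = 17. Result: [15, 17, 17]

[15, 17, 17]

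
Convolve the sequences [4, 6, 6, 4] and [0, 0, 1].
y[0] = 4×0 = 0; y[1] = 4×0 + 6×0 = 0; y[2] = 4×1 + 6×0 + 6×0 = 4; y[3] = 6×1 + 6×0 + 4×0 = 6; y[4] = 6×1 + 4×0 = 6; y[5] = 4×1 = 4

[0, 0, 4, 6, 6, 4]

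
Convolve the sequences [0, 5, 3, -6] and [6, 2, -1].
y[0] = 0×6 = 0; y[1] = 0×2 + 5×6 = 30; y[2] = 0×-1 + 5×2 + 3×6 = 28; y[3] = 5×-1 + 3×2 + -6×6 = -35; y[4] = 3×-1 + -6×2 = -15; y[5] = -6×-1 = 6

[0, 30, 28, -35, -15, 6]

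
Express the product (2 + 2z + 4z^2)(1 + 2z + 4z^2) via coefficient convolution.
Ascending coefficients: a = [2, 2, 4], b = [1, 2, 4]. c[0] = 2×1 = 2; c[1] = 2×2 + 2×1 = 6; c[2] = 2×4 + 2×2 + 4×1 = 16; c[3] = 2×4 + 4×2 = 16; c[4] = 4×4 = 16. Result coefficients: [2, 6, 16, 16, 16] → 2 + 6z + 16z^2 + 16z^3 + 16z^4

2 + 6z + 16z^2 + 16z^3 + 16z^4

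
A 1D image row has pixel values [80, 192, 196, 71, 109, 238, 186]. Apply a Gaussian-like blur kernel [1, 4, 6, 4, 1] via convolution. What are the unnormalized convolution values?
Convolve image row [80, 192, 196, 71, 109, 238, 186] with kernel [1, 4, 6, 4, 1]: y[0] = 80×1 = 80; y[1] = 80×4 + 192×1 = 512; y[2] = 80×6 + 192×4 + 196×1 = 1444; y[3] = 80×4 + 192×6 + 196×4 + 71×1 = 2327; y[4] = 80×1 + 192×4 + 196×6 + 71×4 + 109×1 = 2417; y[5] = 192×1 + 196×4 + 71×6 + 109×4 + 238×1 = 2076; y[6] = 196×1 + 71×4 + 109×6 + 238×4 + 186×1 = 2272; y[7] = 71×1 + 109×4 + 238×6 + 186×4 = 2679; y[8] = 109×1 + 238×4 + 186×6 = 2177; y[9] = 238×1 + 186×4 = 982; y[10] = 186×1 = 186 → [80, 512, 1444, 2327, 2417, 2076, 2272, 2679, 2177, 982, 186]. Normalization factor = sum(kernel) = 16.

[80, 512, 1444, 2327, 2417, 2076, 2272, 2679, 2177, 982, 186]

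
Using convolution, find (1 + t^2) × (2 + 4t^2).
Ascending coefficients: a = [1, 0, 1], b = [2, 0, 4]. c[0] = 1×2 = 2; c[1] = 1×0 + 0×2 = 0; c[2] = 1×4 + 0×0 + 1×2 = 6; c[3] = 0×4 + 1×0 = 0; c[4] = 1×4 = 4. Result coefficients: [2, 0, 6, 0, 4] → 2 + 6t^2 + 4t^4

2 + 6t^2 + 4t^4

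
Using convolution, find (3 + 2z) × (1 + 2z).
Ascending coefficients: a = [3, 2], b = [1, 2]. c[0] = 3×1 = 3; c[1] = 3×2 + 2×1 = 8; c[2] = 2×2 = 4. Result coefficients: [3, 8, 4] → 3 + 8z + 4z^2

3 + 8z + 4z^2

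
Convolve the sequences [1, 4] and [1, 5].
y[0] = 1×1 = 1; y[1] = 1×5 + 4×1 = 9; y[2] = 4×5 = 20

[1, 9, 20]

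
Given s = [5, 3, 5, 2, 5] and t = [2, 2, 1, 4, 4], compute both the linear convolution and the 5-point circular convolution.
Linear: y_lin[0] = 5×2 = 10; y_lin[1] = 5×2 + 3×2 = 16; y_lin[2] = 5×1 + 3×2 + 5×2 = 21; y_lin[3] = 5×4 + 3×1 + 5×2 + 2×2 = 37; y_lin[4] = 5×4 + 3×4 + 5×1 + 2×2 + 5×2 = 51; y_lin[5] = 3×4 + 5×4 + 2×1 + 5×2 = 44; y_lin[6] = 5×4 + 2×4 + 5×1 = 33; y_lin[7] = 2×4 + 5×4 = 28; y_lin[8] = 5×4 = 20 → [10, 16, 21, 37, 51, 44, 33, 28, 20]. Circular (length 5): y[0] = 5×2 + 3×4 + 5×4 + 2×1 + 5×2 = 54; y[1] = 5×2 + 3×2 + 5×4 + 2×4 + 5×1 = 49; y[2] = 5×1 + 3×2 + 5×2 + 2×4 + 5×4 = 49; y[3] = 5×4 + 3×1 + 5×2 + 2×2 + 5×4 = 57; y[4] = 5×4 + 3×4 + 5×1 + 2×2 + 5×2 = 51 → [54, 49, 49, 57, 51]

Linear: [10, 16, 21, 37, 51, 44, 33, 28, 20], Circular: [54, 49, 49, 57, 51]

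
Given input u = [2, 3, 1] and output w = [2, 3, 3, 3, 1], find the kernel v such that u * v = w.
Output length 5 = len(u) + len(v) - 1 ⇒ len(v) = 3. Solve v forward using v[k] = (w[k] - Σ_{i≥1} u[i]·v[k-i]) / u[0]: v[0] = w[0] / u[0] = 2 / 2 = 1; v[1] = (w[1] - 3×1) / u[0] = (3 - 3×1) / 2 = 0; v[2] = (w[2] - 3×0 - 1×1) / u[0] = (3 - 3×0 - 1×1) / 2 = 1. So v = [1, 0, 1]. Forward-check [2, 3, 1] * [1, 0, 1]: w[0] = 2×1 = 2; w[1] = 2×0 + 3×1 = 3; w[2] = 2×1 + 3×0 + 1×1 = 3; w[3] = 3×1 + 1×0 = 3; w[4] = 1×1 = 1 → [2, 3, 3, 3, 1] ✓

[1, 0, 1]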